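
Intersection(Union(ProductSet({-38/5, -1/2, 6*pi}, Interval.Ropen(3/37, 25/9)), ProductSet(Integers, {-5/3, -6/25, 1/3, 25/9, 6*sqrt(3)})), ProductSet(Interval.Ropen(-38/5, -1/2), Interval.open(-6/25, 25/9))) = Union(ProductSet({-38/5}, Interval.Ropen(3/37, 25/9)), ProductSet(Range(-7, 0, 1), {1/3}))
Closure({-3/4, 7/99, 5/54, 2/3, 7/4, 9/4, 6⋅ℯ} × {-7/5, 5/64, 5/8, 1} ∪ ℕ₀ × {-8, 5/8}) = (ℕ₀ × {-8, 5/8}) ∪ ({-3/4, 7/99, 5/54, 2/3, 7/4, 9/4, 6⋅ℯ} × {-7/5, 5/64, 5/8, 1})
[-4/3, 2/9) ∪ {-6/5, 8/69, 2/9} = [-4/3, 2/9]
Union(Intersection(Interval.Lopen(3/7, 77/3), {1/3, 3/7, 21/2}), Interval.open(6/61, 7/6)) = Union({21/2}, Interval.open(6/61, 7/6))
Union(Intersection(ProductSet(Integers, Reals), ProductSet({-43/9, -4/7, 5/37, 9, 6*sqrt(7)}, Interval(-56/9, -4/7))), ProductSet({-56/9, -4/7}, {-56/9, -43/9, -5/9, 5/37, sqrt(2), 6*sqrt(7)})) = Union(ProductSet({9}, Interval(-56/9, -4/7)), ProductSet({-56/9, -4/7}, {-56/9, -43/9, -5/9, 5/37, sqrt(2), 6*sqrt(7)}))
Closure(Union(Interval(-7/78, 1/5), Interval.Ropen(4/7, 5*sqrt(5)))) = Union(Interval(-7/78, 1/5), Interval(4/7, 5*sqrt(5)))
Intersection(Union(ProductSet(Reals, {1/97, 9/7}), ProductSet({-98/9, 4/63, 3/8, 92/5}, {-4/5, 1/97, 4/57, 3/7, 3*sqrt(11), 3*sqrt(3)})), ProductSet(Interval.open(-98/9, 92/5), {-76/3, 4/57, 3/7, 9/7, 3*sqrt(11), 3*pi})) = Union(ProductSet({4/63, 3/8}, {4/57, 3/7, 3*sqrt(11)}), ProductSet(Interval.open(-98/9, 92/5), {9/7}))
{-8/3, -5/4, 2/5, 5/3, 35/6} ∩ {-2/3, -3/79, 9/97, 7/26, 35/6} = {35/6}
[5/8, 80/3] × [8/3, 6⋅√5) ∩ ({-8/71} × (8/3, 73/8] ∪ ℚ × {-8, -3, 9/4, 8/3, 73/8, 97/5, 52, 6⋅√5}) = (ℚ ∩ [5/8, 80/3]) × {8/3, 73/8}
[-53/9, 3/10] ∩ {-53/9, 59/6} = {-53/9}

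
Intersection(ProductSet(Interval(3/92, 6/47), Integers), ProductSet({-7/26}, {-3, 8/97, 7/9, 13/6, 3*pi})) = EmptySet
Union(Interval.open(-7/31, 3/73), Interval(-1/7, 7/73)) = Interval.Lopen(-7/31, 7/73)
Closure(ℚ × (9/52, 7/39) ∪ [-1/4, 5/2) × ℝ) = ([-1/4, 5/2] × ℝ) ∪ (ℚ × (9/52, 7/39)) ∪ (((-∞, -1/4] ∪ [5/2, ∞)) × [9/52, 7/39])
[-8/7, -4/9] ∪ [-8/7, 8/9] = [-8/7, 8/9]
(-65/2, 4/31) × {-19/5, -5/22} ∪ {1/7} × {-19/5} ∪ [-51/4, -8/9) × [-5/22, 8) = ({1/7} × {-19/5}) ∪ ((-65/2, 4/31) × {-19/5, -5/22}) ∪ ([-51/4, -8/9) × [-5/22, 8))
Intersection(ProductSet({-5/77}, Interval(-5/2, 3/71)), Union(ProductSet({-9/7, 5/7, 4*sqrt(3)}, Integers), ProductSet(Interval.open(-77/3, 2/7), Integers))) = ProductSet({-5/77}, Range(-2, 1, 1))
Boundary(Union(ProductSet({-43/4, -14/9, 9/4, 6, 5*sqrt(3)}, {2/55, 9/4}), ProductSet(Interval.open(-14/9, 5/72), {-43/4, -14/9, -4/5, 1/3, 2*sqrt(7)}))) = Union(ProductSet({-43/4, -14/9, 9/4, 6, 5*sqrt(3)}, {2/55, 9/4}), ProductSet(Interval(-14/9, 5/72), {-43/4, -14/9, -4/5, 1/3, 2*sqrt(7)}))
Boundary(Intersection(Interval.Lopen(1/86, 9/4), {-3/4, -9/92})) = EmptySet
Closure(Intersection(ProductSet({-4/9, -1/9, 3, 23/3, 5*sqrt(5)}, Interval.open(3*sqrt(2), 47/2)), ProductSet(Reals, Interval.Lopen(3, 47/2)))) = ProductSet({-4/9, -1/9, 3, 23/3, 5*sqrt(5)}, Interval(3*sqrt(2), 47/2))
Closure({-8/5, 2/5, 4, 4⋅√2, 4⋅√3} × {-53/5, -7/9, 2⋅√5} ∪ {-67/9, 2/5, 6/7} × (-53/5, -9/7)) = ({-67/9, 2/5, 6/7} × [-53/5, -9/7]) ∪ ({-8/5, 2/5, 4, 4⋅√2, 4⋅√3} × {-53/5, -7/9, 2⋅√5})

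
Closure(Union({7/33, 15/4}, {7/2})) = {7/33, 7/2, 15/4}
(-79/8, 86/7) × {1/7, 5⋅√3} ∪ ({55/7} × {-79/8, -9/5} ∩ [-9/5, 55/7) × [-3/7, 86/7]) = (-79/8, 86/7) × {1/7, 5⋅√3}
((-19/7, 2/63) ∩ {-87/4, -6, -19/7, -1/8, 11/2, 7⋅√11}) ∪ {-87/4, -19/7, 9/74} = {-87/4, -19/7, -1/8, 9/74}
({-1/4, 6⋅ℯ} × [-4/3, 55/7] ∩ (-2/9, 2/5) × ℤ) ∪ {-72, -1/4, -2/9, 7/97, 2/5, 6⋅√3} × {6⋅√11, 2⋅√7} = {-72, -1/4, -2/9, 7/97, 2/5, 6⋅√3} × {6⋅√11, 2⋅√7}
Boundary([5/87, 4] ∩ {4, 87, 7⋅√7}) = {4}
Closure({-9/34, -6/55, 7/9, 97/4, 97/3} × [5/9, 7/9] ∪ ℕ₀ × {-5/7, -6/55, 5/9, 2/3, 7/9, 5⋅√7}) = ({-9/34, -6/55, 7/9, 97/4, 97/3} × [5/9, 7/9]) ∪ (ℕ₀ × {-5/7, -6/55, 5/9, 2/3, 7/9, 5⋅√7})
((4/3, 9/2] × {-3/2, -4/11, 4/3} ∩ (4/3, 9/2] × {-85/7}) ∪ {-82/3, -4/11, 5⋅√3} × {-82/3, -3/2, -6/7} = {-82/3, -4/11, 5⋅√3} × {-82/3, -3/2, -6/7}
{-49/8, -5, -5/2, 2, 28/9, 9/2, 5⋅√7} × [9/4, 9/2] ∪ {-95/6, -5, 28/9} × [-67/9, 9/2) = ({-95/6, -5, 28/9} × [-67/9, 9/2)) ∪ ({-49/8, -5, -5/2, 2, 28/9, 9/2, 5⋅√7} × [9/4, 9/2])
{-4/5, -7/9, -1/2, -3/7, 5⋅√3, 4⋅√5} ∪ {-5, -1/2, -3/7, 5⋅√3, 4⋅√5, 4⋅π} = {-5, -4/5, -7/9, -1/2, -3/7, 5⋅√3, 4⋅√5, 4⋅π}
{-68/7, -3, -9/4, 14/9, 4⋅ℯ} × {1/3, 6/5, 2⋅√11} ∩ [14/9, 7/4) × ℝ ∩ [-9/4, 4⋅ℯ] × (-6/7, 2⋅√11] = {14/9} × {1/3, 6/5, 2⋅√11}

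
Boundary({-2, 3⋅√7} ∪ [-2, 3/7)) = {-2, 3/7, 3⋅√7}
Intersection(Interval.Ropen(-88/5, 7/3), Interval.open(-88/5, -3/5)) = Interval.open(-88/5, -3/5)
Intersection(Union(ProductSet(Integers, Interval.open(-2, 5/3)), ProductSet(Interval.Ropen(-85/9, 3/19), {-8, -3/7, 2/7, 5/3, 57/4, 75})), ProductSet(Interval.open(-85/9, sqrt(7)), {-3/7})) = ProductSet(Union(Interval.open(-85/9, 3/19), Range(-9, 3, 1)), {-3/7})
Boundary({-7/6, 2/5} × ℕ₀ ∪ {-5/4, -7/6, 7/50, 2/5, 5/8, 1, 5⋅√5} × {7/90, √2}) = ({-7/6, 2/5} × ℕ₀) ∪ ({-5/4, -7/6, 7/50, 2/5, 5/8, 1, 5⋅√5} × {7/90, √2})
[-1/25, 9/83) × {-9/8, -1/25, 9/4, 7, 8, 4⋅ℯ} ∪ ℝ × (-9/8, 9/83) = (ℝ × (-9/8, 9/83)) ∪ ([-1/25, 9/83) × {-9/8, -1/25, 9/4, 7, 8, 4⋅ℯ})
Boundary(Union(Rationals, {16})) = Reals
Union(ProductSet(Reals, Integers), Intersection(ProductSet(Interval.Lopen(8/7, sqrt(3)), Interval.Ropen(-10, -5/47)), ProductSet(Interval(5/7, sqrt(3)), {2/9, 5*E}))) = ProductSet(Reals, Integers)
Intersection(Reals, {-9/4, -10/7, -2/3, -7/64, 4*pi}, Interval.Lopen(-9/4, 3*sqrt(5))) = {-10/7, -2/3, -7/64}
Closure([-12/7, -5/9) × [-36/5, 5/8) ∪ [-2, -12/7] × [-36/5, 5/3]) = ({-12/7, -5/9} × [-36/5, 5/8]) ∪ ([-12/7, -5/9] × {-36/5, 5/8}) ∪ ([-2, -12/7] × [-36/5, 5/3]) ∪ ([-12/7, -5/9) × [-36/5, 5/8))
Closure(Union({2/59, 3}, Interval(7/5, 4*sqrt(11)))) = Union({2/59}, Interval(7/5, 4*sqrt(11)))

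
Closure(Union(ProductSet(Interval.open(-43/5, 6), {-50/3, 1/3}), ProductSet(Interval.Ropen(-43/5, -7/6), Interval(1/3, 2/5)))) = Union(ProductSet(Interval(-43/5, -7/6), Interval(1/3, 2/5)), ProductSet(Interval(-43/5, 6), {-50/3, 1/3}))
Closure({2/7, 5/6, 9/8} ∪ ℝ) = ℝ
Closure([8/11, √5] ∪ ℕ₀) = ℕ₀ ∪ [8/11, √5] ∪ (ℕ₀ \ (8/11, √5))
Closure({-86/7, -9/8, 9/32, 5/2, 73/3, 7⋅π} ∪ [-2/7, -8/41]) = {-86/7, -9/8, 9/32, 5/2, 73/3, 7⋅π} ∪ [-2/7, -8/41]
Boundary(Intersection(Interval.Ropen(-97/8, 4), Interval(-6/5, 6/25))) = {-6/5, 6/25}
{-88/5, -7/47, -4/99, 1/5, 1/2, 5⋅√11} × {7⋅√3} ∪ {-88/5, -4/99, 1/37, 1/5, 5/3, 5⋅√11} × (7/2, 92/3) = ({-88/5, -4/99, 1/37, 1/5, 5/3, 5⋅√11} × (7/2, 92/3)) ∪ ({-88/5, -7/47, -4/99, 1/5, 1/2, 5⋅√11} × {7⋅√3})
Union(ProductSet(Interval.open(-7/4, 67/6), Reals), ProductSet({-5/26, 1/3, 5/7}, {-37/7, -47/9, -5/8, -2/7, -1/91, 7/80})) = ProductSet(Interval.open(-7/4, 67/6), Reals)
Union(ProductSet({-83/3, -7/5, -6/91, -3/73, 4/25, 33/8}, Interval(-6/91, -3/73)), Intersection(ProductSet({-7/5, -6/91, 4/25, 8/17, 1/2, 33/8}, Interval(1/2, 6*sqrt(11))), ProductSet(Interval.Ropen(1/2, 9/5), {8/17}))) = ProductSet({-83/3, -7/5, -6/91, -3/73, 4/25, 33/8}, Interval(-6/91, -3/73))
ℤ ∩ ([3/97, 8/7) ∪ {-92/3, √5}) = {1}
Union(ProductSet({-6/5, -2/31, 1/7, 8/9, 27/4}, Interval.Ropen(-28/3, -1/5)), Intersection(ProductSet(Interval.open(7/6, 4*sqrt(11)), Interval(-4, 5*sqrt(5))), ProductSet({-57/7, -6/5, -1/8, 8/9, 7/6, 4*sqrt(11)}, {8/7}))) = ProductSet({-6/5, -2/31, 1/7, 8/9, 27/4}, Interval.Ropen(-28/3, -1/5))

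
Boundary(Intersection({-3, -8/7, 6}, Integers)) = {-3, 6}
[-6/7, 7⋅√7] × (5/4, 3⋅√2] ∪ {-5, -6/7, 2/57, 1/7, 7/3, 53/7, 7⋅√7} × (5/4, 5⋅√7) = ([-6/7, 7⋅√7] × (5/4, 3⋅√2]) ∪ ({-5, -6/7, 2/57, 1/7, 7/3, 53/7, 7⋅√7} × (5/4, 5⋅√7))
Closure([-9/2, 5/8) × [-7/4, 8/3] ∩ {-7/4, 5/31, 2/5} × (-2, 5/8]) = {-7/4, 5/31, 2/5} × [-7/4, 5/8]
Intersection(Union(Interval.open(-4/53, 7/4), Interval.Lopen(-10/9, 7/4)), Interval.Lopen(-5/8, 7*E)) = Interval.Lopen(-5/8, 7/4)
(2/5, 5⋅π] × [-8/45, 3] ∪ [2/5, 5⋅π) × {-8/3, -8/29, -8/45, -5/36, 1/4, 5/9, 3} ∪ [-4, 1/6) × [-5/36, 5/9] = ([-4, 1/6) × [-5/36, 5/9]) ∪ ((2/5, 5⋅π] × [-8/45, 3]) ∪ ([2/5, 5⋅π) × {-8/3, -8/29, -8/45, -5/36, 1/4, 5/9, 3})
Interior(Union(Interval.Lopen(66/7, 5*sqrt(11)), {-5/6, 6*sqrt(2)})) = Interval.open(66/7, 5*sqrt(11))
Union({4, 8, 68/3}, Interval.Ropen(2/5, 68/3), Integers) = Union(Integers, Interval(2/5, 68/3))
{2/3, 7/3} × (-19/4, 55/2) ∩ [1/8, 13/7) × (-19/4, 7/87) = {2/3} × (-19/4, 7/87)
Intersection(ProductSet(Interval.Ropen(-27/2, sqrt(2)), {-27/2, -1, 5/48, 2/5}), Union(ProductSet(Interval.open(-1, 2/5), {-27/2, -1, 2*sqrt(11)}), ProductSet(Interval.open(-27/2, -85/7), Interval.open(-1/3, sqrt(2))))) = Union(ProductSet(Interval.open(-27/2, -85/7), {5/48, 2/5}), ProductSet(Interval.open(-1, 2/5), {-27/2, -1}))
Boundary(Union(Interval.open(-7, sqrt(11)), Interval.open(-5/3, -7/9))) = {-7, sqrt(11)}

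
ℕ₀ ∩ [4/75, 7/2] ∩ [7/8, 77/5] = {1, 2, 3}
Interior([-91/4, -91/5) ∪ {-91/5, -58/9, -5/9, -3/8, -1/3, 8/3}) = (-91/4, -91/5)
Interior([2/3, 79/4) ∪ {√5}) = (2/3, 79/4)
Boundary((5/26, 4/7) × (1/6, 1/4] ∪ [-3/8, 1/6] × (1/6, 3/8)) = ({-3/8, 1/6} × [1/6, 3/8]) ∪ ({5/26, 4/7} × [1/6, 1/4]) ∪ ([-3/8, 1/6] × {1/6, 3/8}) ∪ ([5/26, 4/7] × {1/6, 1/4})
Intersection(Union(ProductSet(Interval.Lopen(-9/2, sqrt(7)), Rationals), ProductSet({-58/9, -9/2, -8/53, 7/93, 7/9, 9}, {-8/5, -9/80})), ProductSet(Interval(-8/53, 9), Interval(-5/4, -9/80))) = Union(ProductSet({-8/53, 7/93, 7/9, 9}, {-9/80}), ProductSet(Interval(-8/53, sqrt(7)), Intersection(Interval(-5/4, -9/80), Rationals)))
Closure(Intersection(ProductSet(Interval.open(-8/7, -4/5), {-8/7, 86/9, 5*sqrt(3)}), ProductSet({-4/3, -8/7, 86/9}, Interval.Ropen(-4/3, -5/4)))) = EmptySet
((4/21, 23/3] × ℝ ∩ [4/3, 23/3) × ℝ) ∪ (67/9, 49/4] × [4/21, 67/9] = ([4/3, 23/3) × ℝ) ∪ ((67/9, 49/4] × [4/21, 67/9])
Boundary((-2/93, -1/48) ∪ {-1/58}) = {-2/93, -1/48, -1/58}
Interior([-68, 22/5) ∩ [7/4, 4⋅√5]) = (7/4, 22/5)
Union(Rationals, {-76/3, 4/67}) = Rationals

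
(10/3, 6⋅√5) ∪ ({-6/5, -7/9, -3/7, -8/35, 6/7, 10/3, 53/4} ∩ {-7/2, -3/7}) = {-3/7} ∪ (10/3, 6⋅√5)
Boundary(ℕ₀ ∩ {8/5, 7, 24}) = {7, 24}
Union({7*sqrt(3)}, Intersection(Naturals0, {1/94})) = {7*sqrt(3)}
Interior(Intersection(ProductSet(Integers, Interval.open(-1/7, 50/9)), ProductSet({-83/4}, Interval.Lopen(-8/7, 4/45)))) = EmptySet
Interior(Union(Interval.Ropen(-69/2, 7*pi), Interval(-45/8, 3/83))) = Interval.open(-69/2, 7*pi)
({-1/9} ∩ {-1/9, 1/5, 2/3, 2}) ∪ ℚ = ℚ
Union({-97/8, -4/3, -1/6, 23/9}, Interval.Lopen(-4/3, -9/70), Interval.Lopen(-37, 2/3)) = Union({23/9}, Interval.Lopen(-37, 2/3))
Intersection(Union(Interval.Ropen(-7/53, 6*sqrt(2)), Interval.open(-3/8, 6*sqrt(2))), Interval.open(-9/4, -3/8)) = EmptySet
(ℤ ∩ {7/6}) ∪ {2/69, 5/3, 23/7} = {2/69, 5/3, 23/7}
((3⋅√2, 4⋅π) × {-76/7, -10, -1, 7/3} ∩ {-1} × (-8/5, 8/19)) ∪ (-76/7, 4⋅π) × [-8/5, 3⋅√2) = (-76/7, 4⋅π) × [-8/5, 3⋅√2)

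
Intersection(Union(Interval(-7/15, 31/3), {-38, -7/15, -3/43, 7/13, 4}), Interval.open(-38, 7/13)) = Interval.Ropen(-7/15, 7/13)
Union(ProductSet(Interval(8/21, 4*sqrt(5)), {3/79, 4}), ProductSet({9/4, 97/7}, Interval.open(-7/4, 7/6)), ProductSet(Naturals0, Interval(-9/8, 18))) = Union(ProductSet({9/4, 97/7}, Interval.open(-7/4, 7/6)), ProductSet(Interval(8/21, 4*sqrt(5)), {3/79, 4}), ProductSet(Naturals0, Interval(-9/8, 18)))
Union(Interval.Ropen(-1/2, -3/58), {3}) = Union({3}, Interval.Ropen(-1/2, -3/58))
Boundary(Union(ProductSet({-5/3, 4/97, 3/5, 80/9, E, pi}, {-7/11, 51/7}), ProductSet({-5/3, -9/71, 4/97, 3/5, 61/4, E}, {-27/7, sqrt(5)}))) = Union(ProductSet({-5/3, -9/71, 4/97, 3/5, 61/4, E}, {-27/7, sqrt(5)}), ProductSet({-5/3, 4/97, 3/5, 80/9, E, pi}, {-7/11, 51/7}))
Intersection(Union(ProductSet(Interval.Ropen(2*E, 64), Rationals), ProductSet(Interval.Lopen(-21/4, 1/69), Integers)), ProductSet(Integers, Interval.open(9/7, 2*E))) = Union(ProductSet(Range(-5, 1, 1), Range(2, 6, 1)), ProductSet(Range(6, 64, 1), Intersection(Interval.open(9/7, 2*E), Rationals)))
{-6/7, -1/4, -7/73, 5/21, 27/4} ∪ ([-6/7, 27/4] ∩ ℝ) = [-6/7, 27/4]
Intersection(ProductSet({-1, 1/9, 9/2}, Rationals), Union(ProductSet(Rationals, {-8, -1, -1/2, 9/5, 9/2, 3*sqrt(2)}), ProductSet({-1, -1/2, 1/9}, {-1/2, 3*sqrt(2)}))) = ProductSet({-1, 1/9, 9/2}, {-8, -1, -1/2, 9/5, 9/2})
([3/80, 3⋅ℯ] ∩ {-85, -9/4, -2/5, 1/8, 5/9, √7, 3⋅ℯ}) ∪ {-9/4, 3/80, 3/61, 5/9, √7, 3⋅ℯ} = {-9/4, 3/80, 3/61, 1/8, 5/9, √7, 3⋅ℯ}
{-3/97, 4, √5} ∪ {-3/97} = {-3/97, 4, √5}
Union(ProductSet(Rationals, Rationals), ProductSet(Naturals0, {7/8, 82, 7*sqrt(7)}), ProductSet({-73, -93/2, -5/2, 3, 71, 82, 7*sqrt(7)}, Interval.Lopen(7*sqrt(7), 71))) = Union(ProductSet({-73, -93/2, -5/2, 3, 71, 82, 7*sqrt(7)}, Interval.Lopen(7*sqrt(7), 71)), ProductSet(Naturals0, {7/8, 82, 7*sqrt(7)}), ProductSet(Rationals, Rationals))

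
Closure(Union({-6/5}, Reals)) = Reals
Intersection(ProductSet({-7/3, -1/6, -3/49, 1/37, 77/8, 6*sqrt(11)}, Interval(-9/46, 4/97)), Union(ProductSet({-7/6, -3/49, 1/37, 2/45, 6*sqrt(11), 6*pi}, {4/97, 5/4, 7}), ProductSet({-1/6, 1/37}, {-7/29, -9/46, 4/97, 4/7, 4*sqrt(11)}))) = Union(ProductSet({-1/6, 1/37}, {-9/46, 4/97}), ProductSet({-3/49, 1/37, 6*sqrt(11)}, {4/97}))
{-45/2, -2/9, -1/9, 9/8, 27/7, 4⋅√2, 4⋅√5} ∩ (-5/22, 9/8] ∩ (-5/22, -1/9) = {-2/9}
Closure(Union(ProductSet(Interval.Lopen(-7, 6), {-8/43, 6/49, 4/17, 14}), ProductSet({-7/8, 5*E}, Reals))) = Union(ProductSet({-7/8, 5*E}, Reals), ProductSet(Interval(-7, 6), {-8/43, 6/49, 4/17, 14}))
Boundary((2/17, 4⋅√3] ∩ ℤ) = {1, 2, …, 6}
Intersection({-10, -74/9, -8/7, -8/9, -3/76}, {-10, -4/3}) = {-10}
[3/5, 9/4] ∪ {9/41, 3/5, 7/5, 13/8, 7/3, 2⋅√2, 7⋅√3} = {9/41, 7/3, 2⋅√2, 7⋅√3} ∪ [3/5, 9/4]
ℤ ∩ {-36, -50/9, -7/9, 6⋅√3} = {-36}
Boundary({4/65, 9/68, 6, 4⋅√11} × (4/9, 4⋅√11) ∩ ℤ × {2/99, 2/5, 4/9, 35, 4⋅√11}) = ∅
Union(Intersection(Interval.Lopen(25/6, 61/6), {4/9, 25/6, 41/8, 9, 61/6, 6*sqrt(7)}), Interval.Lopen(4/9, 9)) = Union({61/6}, Interval.Lopen(4/9, 9))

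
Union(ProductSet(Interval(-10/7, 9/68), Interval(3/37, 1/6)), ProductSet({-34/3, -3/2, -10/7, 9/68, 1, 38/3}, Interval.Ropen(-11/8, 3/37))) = Union(ProductSet({-34/3, -3/2, -10/7, 9/68, 1, 38/3}, Interval.Ropen(-11/8, 3/37)), ProductSet(Interval(-10/7, 9/68), Interval(3/37, 1/6)))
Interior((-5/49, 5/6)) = (-5/49, 5/6)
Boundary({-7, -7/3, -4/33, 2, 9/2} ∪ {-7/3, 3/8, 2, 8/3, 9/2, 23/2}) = {-7, -7/3, -4/33, 3/8, 2, 8/3, 9/2, 23/2}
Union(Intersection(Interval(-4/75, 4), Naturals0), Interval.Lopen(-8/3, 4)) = Union(Interval.Lopen(-8/3, 4), Range(0, 5, 1))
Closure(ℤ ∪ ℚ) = ℝ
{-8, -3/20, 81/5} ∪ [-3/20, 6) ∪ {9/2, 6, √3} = {-8, 81/5} ∪ [-3/20, 6]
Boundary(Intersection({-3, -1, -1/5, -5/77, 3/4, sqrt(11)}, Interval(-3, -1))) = {-3, -1}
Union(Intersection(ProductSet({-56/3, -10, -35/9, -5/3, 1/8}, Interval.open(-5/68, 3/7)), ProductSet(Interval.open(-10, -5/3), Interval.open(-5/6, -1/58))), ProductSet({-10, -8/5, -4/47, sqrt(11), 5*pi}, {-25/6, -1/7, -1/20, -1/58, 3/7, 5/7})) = Union(ProductSet({-35/9}, Interval.open(-5/68, -1/58)), ProductSet({-10, -8/5, -4/47, sqrt(11), 5*pi}, {-25/6, -1/7, -1/20, -1/58, 3/7, 5/7}))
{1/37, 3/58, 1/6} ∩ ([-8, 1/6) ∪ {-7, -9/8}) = {1/37, 3/58}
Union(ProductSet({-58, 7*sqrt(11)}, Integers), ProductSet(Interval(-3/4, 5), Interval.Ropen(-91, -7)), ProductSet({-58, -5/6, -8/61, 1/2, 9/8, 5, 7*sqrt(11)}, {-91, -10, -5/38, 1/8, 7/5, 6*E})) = Union(ProductSet({-58, 7*sqrt(11)}, Integers), ProductSet({-58, -5/6, -8/61, 1/2, 9/8, 5, 7*sqrt(11)}, {-91, -10, -5/38, 1/8, 7/5, 6*E}), ProductSet(Interval(-3/4, 5), Interval.Ropen(-91, -7)))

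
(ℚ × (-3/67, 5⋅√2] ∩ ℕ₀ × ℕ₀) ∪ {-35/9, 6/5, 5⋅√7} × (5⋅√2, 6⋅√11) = (ℕ₀ × {0, 1, …, 7}) ∪ ({-35/9, 6/5, 5⋅√7} × (5⋅√2, 6⋅√11))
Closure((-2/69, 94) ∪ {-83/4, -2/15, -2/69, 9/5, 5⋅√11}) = {-83/4, -2/15} ∪ [-2/69, 94]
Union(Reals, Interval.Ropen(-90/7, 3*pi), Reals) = Interval(-oo, oo)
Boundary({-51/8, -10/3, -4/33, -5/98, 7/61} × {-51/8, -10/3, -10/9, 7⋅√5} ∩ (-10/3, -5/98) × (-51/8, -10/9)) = {-4/33} × {-10/3}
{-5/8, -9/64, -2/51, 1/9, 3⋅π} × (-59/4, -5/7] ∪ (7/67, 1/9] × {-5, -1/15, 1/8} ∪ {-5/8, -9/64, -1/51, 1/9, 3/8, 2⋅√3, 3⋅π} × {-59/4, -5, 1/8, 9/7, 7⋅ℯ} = ((7/67, 1/9] × {-5, -1/15, 1/8}) ∪ ({-5/8, -9/64, -2/51, 1/9, 3⋅π} × (-59/4, -5/7]) ∪ ({-5/8, -9/64, -1/51, 1/9, 3/8, 2⋅√3, 3⋅π} × {-59/4, -5, 1/8, 9/7, 7⋅ℯ})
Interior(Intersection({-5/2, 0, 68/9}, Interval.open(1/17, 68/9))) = EmptySet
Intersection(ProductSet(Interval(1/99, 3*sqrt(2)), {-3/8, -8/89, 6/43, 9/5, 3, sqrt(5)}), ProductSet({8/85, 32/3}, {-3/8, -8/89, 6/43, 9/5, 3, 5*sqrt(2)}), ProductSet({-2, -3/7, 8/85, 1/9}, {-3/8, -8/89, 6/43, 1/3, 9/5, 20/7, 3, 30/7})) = ProductSet({8/85}, {-3/8, -8/89, 6/43, 9/5, 3})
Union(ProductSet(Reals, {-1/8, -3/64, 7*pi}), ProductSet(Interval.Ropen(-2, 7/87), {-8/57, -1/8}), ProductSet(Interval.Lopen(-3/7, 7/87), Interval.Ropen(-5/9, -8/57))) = Union(ProductSet(Interval.Ropen(-2, 7/87), {-8/57, -1/8}), ProductSet(Interval.Lopen(-3/7, 7/87), Interval.Ropen(-5/9, -8/57)), ProductSet(Reals, {-1/8, -3/64, 7*pi}))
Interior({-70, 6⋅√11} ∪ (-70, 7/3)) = (-70, 7/3)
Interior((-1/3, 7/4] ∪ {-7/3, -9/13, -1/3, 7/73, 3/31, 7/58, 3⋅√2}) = (-1/3, 7/4)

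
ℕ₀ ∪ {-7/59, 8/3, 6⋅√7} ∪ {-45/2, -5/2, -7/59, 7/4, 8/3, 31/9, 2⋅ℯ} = {-45/2, -5/2, -7/59, 7/4, 8/3, 31/9, 6⋅√7, 2⋅ℯ} ∪ ℕ₀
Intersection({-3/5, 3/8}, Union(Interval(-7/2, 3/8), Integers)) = {-3/5, 3/8}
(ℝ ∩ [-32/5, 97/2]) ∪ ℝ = (-∞, ∞)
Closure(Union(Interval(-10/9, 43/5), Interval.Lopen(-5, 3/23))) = Interval(-5, 43/5)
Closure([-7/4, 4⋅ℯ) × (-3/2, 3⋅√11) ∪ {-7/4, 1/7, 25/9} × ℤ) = ({-7/4, 1/7, 25/9} × ℤ) ∪ ({-7/4, 4⋅ℯ} × [-3/2, 3⋅√11]) ∪ ([-7/4, 4⋅ℯ] × {-3/2, 3⋅√11}) ∪ ([-7/4, 4⋅ℯ) × (-3/2, 3⋅√11))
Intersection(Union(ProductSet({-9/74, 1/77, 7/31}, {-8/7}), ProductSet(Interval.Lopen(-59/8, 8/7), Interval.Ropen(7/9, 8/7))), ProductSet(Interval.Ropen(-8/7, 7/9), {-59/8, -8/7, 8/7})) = ProductSet({-9/74, 1/77, 7/31}, {-8/7})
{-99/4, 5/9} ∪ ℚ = ℚ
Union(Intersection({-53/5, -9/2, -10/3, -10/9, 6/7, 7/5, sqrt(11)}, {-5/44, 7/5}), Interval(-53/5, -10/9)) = Union({7/5}, Interval(-53/5, -10/9))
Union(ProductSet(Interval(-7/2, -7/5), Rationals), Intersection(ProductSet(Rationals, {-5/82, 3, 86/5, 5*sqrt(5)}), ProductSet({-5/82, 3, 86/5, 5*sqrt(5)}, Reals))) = Union(ProductSet({-5/82, 3, 86/5}, {-5/82, 3, 86/5, 5*sqrt(5)}), ProductSet(Interval(-7/2, -7/5), Rationals))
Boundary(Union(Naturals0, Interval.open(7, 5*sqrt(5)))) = Union(Complement(Naturals0, Interval.open(7, 5*sqrt(5))), {5*sqrt(5)})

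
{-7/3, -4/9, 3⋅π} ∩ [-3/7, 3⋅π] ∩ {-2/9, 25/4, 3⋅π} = {3⋅π}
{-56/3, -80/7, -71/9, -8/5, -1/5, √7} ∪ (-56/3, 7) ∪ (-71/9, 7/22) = [-56/3, 7)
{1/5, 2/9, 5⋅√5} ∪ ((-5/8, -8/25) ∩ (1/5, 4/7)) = {1/5, 2/9, 5⋅√5}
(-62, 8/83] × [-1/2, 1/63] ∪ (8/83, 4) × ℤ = ((8/83, 4) × ℤ) ∪ ((-62, 8/83] × [-1/2, 1/63])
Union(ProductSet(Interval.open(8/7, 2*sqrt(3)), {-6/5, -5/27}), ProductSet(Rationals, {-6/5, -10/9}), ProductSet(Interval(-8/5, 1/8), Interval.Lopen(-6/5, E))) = Union(ProductSet(Interval(-8/5, 1/8), Interval.Lopen(-6/5, E)), ProductSet(Interval.open(8/7, 2*sqrt(3)), {-6/5, -5/27}), ProductSet(Rationals, {-6/5, -10/9}))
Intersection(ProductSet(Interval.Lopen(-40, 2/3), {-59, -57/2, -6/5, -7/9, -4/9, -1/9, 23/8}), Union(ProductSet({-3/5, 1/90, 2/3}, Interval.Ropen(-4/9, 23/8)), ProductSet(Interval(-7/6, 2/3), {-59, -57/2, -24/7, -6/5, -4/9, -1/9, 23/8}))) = ProductSet(Interval(-7/6, 2/3), {-59, -57/2, -6/5, -4/9, -1/9, 23/8})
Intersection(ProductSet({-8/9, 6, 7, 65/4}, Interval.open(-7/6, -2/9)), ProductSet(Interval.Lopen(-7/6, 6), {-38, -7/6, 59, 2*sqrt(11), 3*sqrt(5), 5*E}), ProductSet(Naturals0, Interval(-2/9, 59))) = EmptySet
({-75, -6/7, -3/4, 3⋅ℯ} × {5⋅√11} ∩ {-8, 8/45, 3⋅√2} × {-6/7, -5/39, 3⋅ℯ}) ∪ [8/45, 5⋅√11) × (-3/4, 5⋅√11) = [8/45, 5⋅√11) × (-3/4, 5⋅√11)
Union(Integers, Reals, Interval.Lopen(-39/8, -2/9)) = Interval(-oo, oo)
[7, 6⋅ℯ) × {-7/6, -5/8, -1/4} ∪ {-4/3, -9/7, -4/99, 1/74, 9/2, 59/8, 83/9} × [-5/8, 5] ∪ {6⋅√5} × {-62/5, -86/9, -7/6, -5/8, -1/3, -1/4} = ([7, 6⋅ℯ) × {-7/6, -5/8, -1/4}) ∪ ({6⋅√5} × {-62/5, -86/9, -7/6, -5/8, -1/3, -1/4}) ∪ ({-4/3, -9/7, -4/99, 1/74, 9/2, 59/8, 83/9} × [-5/8, 5])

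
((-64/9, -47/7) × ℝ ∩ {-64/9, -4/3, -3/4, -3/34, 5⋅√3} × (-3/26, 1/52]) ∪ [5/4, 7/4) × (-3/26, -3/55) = [5/4, 7/4) × (-3/26, -3/55)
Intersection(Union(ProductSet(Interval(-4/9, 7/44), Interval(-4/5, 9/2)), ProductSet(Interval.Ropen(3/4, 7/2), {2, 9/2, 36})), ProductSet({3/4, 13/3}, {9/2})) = ProductSet({3/4}, {9/2})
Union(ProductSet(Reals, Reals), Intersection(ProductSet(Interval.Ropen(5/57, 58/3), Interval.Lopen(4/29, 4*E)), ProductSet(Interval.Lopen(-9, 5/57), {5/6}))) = ProductSet(Reals, Reals)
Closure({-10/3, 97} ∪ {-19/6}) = {-10/3, -19/6, 97}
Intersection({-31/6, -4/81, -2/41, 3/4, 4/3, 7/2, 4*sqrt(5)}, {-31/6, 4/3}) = {-31/6, 4/3}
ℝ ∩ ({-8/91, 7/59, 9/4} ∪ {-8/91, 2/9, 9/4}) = {-8/91, 7/59, 2/9, 9/4}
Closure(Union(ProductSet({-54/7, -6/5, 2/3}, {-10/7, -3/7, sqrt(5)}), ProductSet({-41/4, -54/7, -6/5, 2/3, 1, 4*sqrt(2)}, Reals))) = ProductSet({-41/4, -54/7, -6/5, 2/3, 1, 4*sqrt(2)}, Reals)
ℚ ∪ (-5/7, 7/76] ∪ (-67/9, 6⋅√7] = ℚ ∪ [-67/9, 6⋅√7]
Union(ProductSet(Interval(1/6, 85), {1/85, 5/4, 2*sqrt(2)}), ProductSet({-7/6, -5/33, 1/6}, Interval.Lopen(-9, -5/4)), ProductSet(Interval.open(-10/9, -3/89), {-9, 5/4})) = Union(ProductSet({-7/6, -5/33, 1/6}, Interval.Lopen(-9, -5/4)), ProductSet(Interval.open(-10/9, -3/89), {-9, 5/4}), ProductSet(Interval(1/6, 85), {1/85, 5/4, 2*sqrt(2)}))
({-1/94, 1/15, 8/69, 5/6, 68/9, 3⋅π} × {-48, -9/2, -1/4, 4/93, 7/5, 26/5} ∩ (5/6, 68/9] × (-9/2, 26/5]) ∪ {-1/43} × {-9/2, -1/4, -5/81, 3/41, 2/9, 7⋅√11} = ({68/9} × {-1/4, 4/93, 7/5, 26/5}) ∪ ({-1/43} × {-9/2, -1/4, -5/81, 3/41, 2/9, 7⋅√11})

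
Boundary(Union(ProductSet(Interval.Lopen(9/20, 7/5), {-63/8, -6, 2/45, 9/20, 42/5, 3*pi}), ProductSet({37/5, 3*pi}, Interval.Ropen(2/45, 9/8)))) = Union(ProductSet({37/5, 3*pi}, Interval(2/45, 9/8)), ProductSet(Interval(9/20, 7/5), {-63/8, -6, 2/45, 9/20, 42/5, 3*pi}))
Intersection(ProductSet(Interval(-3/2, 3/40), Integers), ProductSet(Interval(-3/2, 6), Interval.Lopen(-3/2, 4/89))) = ProductSet(Interval(-3/2, 3/40), Range(-1, 1, 1))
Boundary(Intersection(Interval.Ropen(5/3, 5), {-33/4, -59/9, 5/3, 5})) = {5/3}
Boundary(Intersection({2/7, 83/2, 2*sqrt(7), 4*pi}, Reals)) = {2/7, 83/2, 2*sqrt(7), 4*pi}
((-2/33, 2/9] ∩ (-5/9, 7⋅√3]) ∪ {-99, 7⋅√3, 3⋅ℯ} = {-99, 7⋅√3, 3⋅ℯ} ∪ (-2/33, 2/9]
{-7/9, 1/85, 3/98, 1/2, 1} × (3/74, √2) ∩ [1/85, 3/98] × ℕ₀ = {1/85, 3/98} × {1}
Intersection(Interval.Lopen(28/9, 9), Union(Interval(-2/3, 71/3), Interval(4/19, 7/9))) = Interval.Lopen(28/9, 9)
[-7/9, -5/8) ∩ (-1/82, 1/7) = ∅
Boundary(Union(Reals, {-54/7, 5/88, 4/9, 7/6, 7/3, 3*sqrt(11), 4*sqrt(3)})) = EmptySet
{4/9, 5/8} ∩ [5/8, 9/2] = {5/8}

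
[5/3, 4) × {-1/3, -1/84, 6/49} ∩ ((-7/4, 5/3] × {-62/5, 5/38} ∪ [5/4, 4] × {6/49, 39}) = [5/3, 4) × {6/49}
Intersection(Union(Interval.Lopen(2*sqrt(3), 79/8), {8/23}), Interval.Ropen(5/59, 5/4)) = {8/23}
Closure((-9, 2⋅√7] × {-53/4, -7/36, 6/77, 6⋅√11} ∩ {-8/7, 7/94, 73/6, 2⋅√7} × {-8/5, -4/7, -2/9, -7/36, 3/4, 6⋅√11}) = {-8/7, 7/94, 2⋅√7} × {-7/36, 6⋅√11}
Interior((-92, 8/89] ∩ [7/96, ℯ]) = (7/96, 8/89)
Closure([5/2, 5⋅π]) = [5/2, 5⋅π]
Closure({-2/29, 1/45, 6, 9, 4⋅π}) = {-2/29, 1/45, 6, 9, 4⋅π}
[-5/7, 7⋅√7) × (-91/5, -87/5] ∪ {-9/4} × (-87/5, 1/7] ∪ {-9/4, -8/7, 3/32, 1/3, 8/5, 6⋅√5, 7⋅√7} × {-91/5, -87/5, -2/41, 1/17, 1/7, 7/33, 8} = ({-9/4} × (-87/5, 1/7]) ∪ ([-5/7, 7⋅√7) × (-91/5, -87/5]) ∪ ({-9/4, -8/7, 3/32, 1/3, 8/5, 6⋅√5, 7⋅√7} × {-91/5, -87/5, -2/41, 1/17, 1/7, 7/33, 8})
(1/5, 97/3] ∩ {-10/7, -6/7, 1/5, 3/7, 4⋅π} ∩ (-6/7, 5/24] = ∅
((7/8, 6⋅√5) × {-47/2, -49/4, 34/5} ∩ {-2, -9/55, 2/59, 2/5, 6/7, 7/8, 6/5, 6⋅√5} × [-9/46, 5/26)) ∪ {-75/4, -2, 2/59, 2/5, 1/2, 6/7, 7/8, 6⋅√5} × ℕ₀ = {-75/4, -2, 2/59, 2/5, 1/2, 6/7, 7/8, 6⋅√5} × ℕ₀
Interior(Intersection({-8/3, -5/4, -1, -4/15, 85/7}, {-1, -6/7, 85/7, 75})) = EmptySet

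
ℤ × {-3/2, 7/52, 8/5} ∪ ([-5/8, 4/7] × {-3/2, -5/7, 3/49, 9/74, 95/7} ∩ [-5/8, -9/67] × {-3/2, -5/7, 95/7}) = (ℤ × {-3/2, 7/52, 8/5}) ∪ ([-5/8, -9/67] × {-3/2, -5/7, 95/7})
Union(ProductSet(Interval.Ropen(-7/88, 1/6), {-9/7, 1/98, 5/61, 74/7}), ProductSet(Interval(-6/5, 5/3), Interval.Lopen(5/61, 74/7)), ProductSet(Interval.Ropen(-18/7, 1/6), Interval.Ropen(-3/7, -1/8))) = Union(ProductSet(Interval.Ropen(-18/7, 1/6), Interval.Ropen(-3/7, -1/8)), ProductSet(Interval(-6/5, 5/3), Interval.Lopen(5/61, 74/7)), ProductSet(Interval.Ropen(-7/88, 1/6), {-9/7, 1/98, 5/61, 74/7}))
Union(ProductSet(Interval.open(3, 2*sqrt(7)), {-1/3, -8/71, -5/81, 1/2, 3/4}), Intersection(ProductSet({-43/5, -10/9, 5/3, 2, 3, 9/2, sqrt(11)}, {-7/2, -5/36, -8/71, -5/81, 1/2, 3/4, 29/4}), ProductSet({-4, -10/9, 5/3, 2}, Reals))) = Union(ProductSet({-10/9, 5/3, 2}, {-7/2, -5/36, -8/71, -5/81, 1/2, 3/4, 29/4}), ProductSet(Interval.open(3, 2*sqrt(7)), {-1/3, -8/71, -5/81, 1/2, 3/4}))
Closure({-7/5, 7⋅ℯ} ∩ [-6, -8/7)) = {-7/5}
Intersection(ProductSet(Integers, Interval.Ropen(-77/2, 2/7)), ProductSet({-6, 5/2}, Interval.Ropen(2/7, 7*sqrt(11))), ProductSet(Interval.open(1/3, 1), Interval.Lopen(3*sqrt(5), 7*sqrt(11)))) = EmptySet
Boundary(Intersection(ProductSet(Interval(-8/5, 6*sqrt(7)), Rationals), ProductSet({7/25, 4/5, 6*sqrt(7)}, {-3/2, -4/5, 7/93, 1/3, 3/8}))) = ProductSet({7/25, 4/5, 6*sqrt(7)}, {-3/2, -4/5, 7/93, 1/3, 3/8})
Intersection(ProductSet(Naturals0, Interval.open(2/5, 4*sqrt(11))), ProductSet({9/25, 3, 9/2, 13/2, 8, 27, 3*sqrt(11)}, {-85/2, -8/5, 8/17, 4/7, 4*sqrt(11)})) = ProductSet({3, 8, 27}, {8/17, 4/7})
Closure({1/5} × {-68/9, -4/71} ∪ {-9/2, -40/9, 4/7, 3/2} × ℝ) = ({1/5} × {-68/9, -4/71}) ∪ ({-9/2, -40/9, 4/7, 3/2} × ℝ)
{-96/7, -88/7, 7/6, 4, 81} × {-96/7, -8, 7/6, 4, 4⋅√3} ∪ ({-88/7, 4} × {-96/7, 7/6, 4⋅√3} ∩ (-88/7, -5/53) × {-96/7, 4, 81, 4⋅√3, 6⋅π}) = {-96/7, -88/7, 7/6, 4, 81} × {-96/7, -8, 7/6, 4, 4⋅√3}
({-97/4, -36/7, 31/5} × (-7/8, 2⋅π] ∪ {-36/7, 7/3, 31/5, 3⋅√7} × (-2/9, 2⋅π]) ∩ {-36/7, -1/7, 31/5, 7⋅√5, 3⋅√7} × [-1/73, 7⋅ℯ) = {-36/7, 31/5, 3⋅√7} × [-1/73, 2⋅π]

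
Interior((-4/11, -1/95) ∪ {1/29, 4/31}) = (-4/11, -1/95)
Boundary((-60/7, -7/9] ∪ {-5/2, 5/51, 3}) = {-60/7, -7/9, 5/51, 3}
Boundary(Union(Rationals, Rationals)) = Reals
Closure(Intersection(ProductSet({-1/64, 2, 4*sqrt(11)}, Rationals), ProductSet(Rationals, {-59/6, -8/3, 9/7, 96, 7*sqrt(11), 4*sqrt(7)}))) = ProductSet({-1/64, 2}, {-59/6, -8/3, 9/7, 96})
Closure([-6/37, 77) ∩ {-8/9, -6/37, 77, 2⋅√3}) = {-6/37, 2⋅√3}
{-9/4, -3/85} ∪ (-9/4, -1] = [-9/4, -1] ∪ {-3/85}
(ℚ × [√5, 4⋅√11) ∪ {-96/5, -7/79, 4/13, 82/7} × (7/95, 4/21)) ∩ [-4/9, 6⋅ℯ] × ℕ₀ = (ℚ ∩ [-4/9, 6⋅ℯ]) × {3, 4, …, 13}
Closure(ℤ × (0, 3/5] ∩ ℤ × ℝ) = ℤ × [0, 3/5]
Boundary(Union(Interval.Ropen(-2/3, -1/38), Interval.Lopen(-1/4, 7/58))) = {-2/3, 7/58}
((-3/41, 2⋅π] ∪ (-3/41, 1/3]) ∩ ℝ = (-3/41, 2⋅π]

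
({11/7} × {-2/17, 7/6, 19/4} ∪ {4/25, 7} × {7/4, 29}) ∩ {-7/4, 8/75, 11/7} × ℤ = ∅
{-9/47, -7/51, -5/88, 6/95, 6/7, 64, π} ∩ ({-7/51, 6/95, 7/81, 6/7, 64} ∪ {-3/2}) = {-7/51, 6/95, 6/7, 64}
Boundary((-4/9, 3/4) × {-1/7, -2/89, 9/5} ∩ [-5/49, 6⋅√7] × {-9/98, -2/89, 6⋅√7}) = [-5/49, 3/4] × {-2/89}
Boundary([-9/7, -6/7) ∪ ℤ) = {-9/7, -6/7} ∪ (ℤ \ (-9/7, -6/7))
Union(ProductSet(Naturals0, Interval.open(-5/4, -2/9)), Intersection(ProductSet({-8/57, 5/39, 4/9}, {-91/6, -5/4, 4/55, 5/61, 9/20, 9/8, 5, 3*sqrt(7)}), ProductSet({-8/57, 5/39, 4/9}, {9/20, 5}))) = Union(ProductSet({-8/57, 5/39, 4/9}, {9/20, 5}), ProductSet(Naturals0, Interval.open(-5/4, -2/9)))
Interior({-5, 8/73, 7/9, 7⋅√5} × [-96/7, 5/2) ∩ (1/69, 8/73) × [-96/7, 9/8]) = ∅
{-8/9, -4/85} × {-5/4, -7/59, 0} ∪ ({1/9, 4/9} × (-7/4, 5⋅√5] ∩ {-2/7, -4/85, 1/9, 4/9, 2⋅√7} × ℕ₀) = ({-8/9, -4/85} × {-5/4, -7/59, 0}) ∪ ({1/9, 4/9} × {0, 1, …, 11})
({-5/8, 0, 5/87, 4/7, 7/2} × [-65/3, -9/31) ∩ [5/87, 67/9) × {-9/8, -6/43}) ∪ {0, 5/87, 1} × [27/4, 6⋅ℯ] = ({5/87, 4/7, 7/2} × {-9/8}) ∪ ({0, 5/87, 1} × [27/4, 6⋅ℯ])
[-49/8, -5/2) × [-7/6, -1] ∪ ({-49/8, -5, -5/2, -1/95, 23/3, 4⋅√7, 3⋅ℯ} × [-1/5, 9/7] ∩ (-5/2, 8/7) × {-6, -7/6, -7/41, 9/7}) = ({-1/95} × {-7/41, 9/7}) ∪ ([-49/8, -5/2) × [-7/6, -1])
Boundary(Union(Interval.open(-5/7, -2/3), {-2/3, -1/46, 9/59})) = {-5/7, -2/3, -1/46, 9/59}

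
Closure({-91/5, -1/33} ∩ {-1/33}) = {-1/33}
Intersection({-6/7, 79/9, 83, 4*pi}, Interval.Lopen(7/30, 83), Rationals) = {79/9, 83}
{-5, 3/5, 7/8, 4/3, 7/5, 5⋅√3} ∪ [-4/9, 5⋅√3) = {-5} ∪ [-4/9, 5⋅√3]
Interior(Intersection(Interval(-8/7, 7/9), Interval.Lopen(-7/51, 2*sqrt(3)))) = Interval.open(-7/51, 7/9)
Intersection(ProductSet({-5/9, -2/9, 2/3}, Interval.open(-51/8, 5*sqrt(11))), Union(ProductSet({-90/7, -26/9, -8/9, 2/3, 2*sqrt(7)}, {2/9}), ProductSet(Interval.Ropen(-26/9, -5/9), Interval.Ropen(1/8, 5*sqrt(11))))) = ProductSet({2/3}, {2/9})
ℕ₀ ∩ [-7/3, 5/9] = {0}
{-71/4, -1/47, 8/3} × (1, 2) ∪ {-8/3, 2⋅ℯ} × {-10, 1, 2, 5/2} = ({-71/4, -1/47, 8/3} × (1, 2)) ∪ ({-8/3, 2⋅ℯ} × {-10, 1, 2, 5/2})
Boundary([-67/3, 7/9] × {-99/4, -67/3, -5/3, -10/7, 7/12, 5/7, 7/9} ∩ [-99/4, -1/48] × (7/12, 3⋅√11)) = [-67/3, -1/48] × {5/7, 7/9}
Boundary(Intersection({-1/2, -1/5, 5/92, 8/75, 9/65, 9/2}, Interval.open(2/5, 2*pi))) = {9/2}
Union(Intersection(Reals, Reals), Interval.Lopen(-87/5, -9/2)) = Interval(-oo, oo)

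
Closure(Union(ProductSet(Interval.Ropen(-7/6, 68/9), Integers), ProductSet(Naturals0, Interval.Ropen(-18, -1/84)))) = Union(ProductSet(Interval(-7/6, 68/9), Integers), ProductSet(Naturals0, Interval(-18, -1/84)))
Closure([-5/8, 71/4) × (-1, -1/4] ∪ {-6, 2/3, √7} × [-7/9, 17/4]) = ({-5/8, 71/4} × [-1, -1/4]) ∪ ([-5/8, 71/4] × {-1, -1/4}) ∪ ([-5/8, 71/4) × (-1, -1/4]) ∪ ({-6, 2/3, √7} × [-7/9, 17/4])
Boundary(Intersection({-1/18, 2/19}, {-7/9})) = EmptySet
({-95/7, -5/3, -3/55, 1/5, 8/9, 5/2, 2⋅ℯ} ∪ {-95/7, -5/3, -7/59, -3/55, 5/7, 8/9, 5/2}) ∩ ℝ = {-95/7, -5/3, -7/59, -3/55, 1/5, 5/7, 8/9, 5/2, 2⋅ℯ}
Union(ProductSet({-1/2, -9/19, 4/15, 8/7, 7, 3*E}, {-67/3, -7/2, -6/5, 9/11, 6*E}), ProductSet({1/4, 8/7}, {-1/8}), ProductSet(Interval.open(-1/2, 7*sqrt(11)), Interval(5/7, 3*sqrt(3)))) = Union(ProductSet({1/4, 8/7}, {-1/8}), ProductSet({-1/2, -9/19, 4/15, 8/7, 7, 3*E}, {-67/3, -7/2, -6/5, 9/11, 6*E}), ProductSet(Interval.open(-1/2, 7*sqrt(11)), Interval(5/7, 3*sqrt(3))))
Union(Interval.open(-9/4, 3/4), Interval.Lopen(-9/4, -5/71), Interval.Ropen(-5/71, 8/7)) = Interval.open(-9/4, 8/7)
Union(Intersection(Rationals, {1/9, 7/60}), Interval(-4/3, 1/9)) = Union({7/60}, Interval(-4/3, 1/9))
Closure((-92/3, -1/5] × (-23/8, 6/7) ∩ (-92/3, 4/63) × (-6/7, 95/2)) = ({-92/3, -1/5} × [-6/7, 6/7]) ∪ ([-92/3, -1/5] × {-6/7, 6/7}) ∪ ((-92/3, -1/5] × (-6/7, 6/7))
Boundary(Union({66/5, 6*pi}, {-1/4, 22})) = {-1/4, 66/5, 22, 6*pi}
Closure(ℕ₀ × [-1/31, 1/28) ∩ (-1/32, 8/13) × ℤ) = {0} × {0}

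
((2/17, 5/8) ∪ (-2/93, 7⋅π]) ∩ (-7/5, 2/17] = (-2/93, 2/17]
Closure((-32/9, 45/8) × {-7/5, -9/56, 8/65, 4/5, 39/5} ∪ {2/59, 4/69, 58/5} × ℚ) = ({2/59, 4/69, 58/5} × ℝ) ∪ ([-32/9, 45/8] × {-7/5, -9/56, 8/65, 4/5, 39/5})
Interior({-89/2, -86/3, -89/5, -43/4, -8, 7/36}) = ∅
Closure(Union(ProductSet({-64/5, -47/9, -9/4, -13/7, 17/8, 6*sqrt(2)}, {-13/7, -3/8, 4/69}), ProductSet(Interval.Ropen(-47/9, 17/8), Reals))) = Union(ProductSet({-64/5, -47/9, -9/4, -13/7, 17/8, 6*sqrt(2)}, {-13/7, -3/8, 4/69}), ProductSet(Interval(-47/9, 17/8), Reals))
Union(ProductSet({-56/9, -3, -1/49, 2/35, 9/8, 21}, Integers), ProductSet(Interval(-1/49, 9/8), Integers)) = ProductSet(Union({-56/9, -3, 21}, Interval(-1/49, 9/8)), Integers)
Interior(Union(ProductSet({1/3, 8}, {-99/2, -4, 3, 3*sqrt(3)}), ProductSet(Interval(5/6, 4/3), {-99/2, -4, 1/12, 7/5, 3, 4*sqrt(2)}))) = EmptySet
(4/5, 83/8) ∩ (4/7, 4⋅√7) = (4/5, 83/8)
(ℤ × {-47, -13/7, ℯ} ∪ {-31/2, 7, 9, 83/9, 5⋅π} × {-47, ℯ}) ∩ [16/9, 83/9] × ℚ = ({7, 9, 83/9} × {-47}) ∪ ({2, 3, …, 9} × {-47, -13/7})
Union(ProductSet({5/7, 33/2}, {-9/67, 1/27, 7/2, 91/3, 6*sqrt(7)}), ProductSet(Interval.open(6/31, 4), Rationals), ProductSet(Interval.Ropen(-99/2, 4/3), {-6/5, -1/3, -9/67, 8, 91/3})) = Union(ProductSet({5/7, 33/2}, {-9/67, 1/27, 7/2, 91/3, 6*sqrt(7)}), ProductSet(Interval.Ropen(-99/2, 4/3), {-6/5, -1/3, -9/67, 8, 91/3}), ProductSet(Interval.open(6/31, 4), Rationals))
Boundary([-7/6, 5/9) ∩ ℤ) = {-1, 0}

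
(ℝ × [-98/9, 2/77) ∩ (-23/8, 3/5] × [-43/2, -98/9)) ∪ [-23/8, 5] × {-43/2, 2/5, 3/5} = [-23/8, 5] × {-43/2, 2/5, 3/5}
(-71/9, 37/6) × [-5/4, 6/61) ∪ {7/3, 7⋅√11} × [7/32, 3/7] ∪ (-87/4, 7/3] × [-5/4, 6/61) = ((-87/4, 37/6) × [-5/4, 6/61)) ∪ ({7/3, 7⋅√11} × [7/32, 3/7])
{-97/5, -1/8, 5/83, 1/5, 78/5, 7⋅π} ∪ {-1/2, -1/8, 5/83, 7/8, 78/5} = {-97/5, -1/2, -1/8, 5/83, 1/5, 7/8, 78/5, 7⋅π}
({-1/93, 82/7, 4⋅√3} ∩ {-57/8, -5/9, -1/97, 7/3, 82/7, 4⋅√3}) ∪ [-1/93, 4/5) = [-1/93, 4/5) ∪ {82/7, 4⋅√3}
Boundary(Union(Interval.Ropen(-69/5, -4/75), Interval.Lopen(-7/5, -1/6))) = {-69/5, -4/75}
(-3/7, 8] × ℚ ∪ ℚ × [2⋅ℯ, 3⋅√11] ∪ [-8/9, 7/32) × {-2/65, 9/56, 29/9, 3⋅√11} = ((-3/7, 8] × ℚ) ∪ (ℚ × [2⋅ℯ, 3⋅√11]) ∪ ([-8/9, 7/32) × {-2/65, 9/56, 29/9, 3⋅√11})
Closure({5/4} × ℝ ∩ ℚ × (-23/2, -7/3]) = {5/4} × [-23/2, -7/3]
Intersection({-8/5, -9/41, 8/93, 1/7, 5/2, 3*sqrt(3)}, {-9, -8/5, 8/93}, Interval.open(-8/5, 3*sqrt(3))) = {8/93}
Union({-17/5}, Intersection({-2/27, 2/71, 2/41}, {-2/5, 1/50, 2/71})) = {-17/5, 2/71}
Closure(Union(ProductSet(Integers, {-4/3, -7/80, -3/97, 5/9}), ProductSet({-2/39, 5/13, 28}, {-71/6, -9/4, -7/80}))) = Union(ProductSet({-2/39, 5/13, 28}, {-71/6, -9/4, -7/80}), ProductSet(Integers, {-4/3, -7/80, -3/97, 5/9}))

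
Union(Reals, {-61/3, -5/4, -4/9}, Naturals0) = Reals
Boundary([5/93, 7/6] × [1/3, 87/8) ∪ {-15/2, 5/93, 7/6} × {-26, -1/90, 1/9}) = ({5/93, 7/6} × [1/3, 87/8]) ∪ ({-15/2, 5/93, 7/6} × {-26, -1/90, 1/9}) ∪ ([5/93, 7/6] × {1/3, 87/8})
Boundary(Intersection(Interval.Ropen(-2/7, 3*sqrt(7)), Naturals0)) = Range(0, 8, 1)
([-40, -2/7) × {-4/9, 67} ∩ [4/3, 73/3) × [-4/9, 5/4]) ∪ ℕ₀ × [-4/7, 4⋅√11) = ℕ₀ × [-4/7, 4⋅√11)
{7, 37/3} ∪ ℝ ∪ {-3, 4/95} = ℝ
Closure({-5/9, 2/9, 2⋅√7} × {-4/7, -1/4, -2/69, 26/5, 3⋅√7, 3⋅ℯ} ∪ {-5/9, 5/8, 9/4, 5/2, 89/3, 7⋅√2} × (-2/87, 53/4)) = ({-5/9, 5/8, 9/4, 5/2, 89/3, 7⋅√2} × [-2/87, 53/4]) ∪ ({-5/9, 2/9, 2⋅√7} × {-4/7, -1/4, -2/69, 26/5, 3⋅√7, 3⋅ℯ})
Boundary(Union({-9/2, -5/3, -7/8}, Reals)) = EmptySet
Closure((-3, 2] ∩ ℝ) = [-3, 2]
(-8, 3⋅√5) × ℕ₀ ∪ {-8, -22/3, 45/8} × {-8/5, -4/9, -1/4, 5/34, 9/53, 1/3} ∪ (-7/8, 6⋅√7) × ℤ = ((-8, 3⋅√5) × ℕ₀) ∪ ((-7/8, 6⋅√7) × ℤ) ∪ ({-8, -22/3, 45/8} × {-8/5, -4/9, -1/4, 5/34, 9/53, 1/3})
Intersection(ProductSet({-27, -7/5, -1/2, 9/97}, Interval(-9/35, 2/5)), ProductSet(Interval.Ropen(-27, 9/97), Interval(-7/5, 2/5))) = ProductSet({-27, -7/5, -1/2}, Interval(-9/35, 2/5))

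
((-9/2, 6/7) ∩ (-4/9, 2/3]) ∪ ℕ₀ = (-4/9, 2/3] ∪ ℕ₀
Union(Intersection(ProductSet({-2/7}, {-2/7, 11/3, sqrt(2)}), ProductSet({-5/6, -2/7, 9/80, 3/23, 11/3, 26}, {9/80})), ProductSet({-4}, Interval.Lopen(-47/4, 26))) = ProductSet({-4}, Interval.Lopen(-47/4, 26))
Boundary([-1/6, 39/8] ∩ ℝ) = {-1/6, 39/8}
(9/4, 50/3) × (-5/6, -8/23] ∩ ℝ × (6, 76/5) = ∅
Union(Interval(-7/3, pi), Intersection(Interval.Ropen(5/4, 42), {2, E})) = Interval(-7/3, pi)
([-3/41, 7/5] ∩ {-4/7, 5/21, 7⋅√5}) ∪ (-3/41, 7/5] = (-3/41, 7/5]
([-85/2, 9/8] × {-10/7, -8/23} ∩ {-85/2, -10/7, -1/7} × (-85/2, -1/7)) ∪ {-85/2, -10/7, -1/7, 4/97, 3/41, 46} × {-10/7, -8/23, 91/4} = {-85/2, -10/7, -1/7, 4/97, 3/41, 46} × {-10/7, -8/23, 91/4}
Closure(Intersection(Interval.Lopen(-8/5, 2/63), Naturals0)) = Range(0, 1, 1)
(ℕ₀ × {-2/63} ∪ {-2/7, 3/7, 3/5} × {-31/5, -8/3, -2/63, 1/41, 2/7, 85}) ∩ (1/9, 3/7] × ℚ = {3/7} × {-31/5, -8/3, -2/63, 1/41, 2/7, 85}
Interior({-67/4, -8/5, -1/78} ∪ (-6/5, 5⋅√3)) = (-6/5, 5⋅√3)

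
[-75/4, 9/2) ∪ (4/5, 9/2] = [-75/4, 9/2]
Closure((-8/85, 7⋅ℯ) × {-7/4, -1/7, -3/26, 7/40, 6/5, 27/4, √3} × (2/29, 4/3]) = [-8/85, 7⋅ℯ] × {-7/4, -1/7, -3/26, 7/40, 6/5, 27/4, √3} × [2/29, 4/3]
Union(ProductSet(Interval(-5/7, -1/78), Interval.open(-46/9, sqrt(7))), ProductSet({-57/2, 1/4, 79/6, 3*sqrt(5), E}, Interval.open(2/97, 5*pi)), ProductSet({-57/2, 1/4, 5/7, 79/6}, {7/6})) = Union(ProductSet({-57/2, 1/4, 5/7, 79/6}, {7/6}), ProductSet({-57/2, 1/4, 79/6, 3*sqrt(5), E}, Interval.open(2/97, 5*pi)), ProductSet(Interval(-5/7, -1/78), Interval.open(-46/9, sqrt(7))))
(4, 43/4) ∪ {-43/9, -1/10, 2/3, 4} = {-43/9, -1/10, 2/3} ∪ [4, 43/4)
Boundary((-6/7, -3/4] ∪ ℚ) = (-∞, -6/7] ∪ [-3/4, ∞)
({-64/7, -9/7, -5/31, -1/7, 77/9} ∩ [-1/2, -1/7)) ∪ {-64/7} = {-64/7, -5/31}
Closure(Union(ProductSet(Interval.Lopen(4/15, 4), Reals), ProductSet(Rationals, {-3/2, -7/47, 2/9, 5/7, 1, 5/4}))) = Union(ProductSet(Interval(4/15, 4), Reals), ProductSet(Union(Interval(-oo, 4/15), Interval(4, oo), Rationals), {-3/2, -7/47, 2/9, 5/7, 1, 5/4}))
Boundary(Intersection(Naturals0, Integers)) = Naturals0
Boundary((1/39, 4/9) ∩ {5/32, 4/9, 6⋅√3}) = {5/32}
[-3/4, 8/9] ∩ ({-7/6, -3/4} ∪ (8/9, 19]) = {-3/4}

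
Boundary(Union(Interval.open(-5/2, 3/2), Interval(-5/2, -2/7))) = {-5/2, 3/2}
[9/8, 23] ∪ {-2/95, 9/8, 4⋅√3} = {-2/95} ∪ [9/8, 23]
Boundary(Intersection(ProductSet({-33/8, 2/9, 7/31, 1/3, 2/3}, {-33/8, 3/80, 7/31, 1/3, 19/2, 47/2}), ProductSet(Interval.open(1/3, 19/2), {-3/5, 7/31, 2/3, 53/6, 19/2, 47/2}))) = ProductSet({2/3}, {7/31, 19/2, 47/2})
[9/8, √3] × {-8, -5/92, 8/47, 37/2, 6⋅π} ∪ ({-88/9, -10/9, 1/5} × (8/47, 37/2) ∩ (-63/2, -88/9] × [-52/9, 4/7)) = ({-88/9} × (8/47, 4/7)) ∪ ([9/8, √3] × {-8, -5/92, 8/47, 37/2, 6⋅π})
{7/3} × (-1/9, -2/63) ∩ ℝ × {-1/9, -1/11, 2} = {7/3} × {-1/11}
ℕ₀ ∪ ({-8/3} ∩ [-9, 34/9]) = {-8/3} ∪ ℕ₀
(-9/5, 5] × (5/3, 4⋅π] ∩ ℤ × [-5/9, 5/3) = ∅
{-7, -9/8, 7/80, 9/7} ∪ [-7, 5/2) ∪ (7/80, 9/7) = [-7, 5/2)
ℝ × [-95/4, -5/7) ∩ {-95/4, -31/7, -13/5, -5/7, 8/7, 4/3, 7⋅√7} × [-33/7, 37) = {-95/4, -31/7, -13/5, -5/7, 8/7, 4/3, 7⋅√7} × [-33/7, -5/7)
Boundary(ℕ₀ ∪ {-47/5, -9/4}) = {-47/5, -9/4} ∪ ℕ₀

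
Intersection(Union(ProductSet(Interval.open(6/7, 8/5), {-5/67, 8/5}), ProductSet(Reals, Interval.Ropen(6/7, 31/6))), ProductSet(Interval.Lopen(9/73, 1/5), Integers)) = ProductSet(Interval.Lopen(9/73, 1/5), Range(1, 6, 1))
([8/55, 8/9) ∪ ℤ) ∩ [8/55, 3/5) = [8/55, 3/5)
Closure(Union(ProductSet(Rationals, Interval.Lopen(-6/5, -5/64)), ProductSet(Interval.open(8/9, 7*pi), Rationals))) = Union(ProductSet(Interval(8/9, 7*pi), Reals), ProductSet(Reals, Interval(-6/5, -5/64)))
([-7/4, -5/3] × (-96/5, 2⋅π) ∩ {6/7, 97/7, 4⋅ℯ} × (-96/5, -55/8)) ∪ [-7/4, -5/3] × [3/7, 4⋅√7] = [-7/4, -5/3] × [3/7, 4⋅√7]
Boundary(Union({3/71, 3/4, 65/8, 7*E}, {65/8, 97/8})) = {3/71, 3/4, 65/8, 97/8, 7*E}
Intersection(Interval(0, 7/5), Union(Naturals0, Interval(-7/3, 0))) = Range(0, 2, 1)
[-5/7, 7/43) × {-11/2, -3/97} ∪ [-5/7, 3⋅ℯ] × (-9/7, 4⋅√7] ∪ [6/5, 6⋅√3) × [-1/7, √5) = ([-5/7, 7/43) × {-11/2, -3/97}) ∪ ([-5/7, 3⋅ℯ] × (-9/7, 4⋅√7]) ∪ ([6/5, 6⋅√3) × [-1/7, √5))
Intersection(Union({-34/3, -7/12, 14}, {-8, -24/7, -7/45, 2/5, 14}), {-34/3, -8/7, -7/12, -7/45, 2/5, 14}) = {-34/3, -7/12, -7/45, 2/5, 14}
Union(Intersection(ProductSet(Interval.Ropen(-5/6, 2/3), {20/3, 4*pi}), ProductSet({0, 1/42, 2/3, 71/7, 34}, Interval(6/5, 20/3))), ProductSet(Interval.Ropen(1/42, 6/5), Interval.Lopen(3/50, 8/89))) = Union(ProductSet({0, 1/42}, {20/3}), ProductSet(Interval.Ropen(1/42, 6/5), Interval.Lopen(3/50, 8/89)))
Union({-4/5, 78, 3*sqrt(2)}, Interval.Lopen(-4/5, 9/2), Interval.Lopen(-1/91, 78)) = Interval(-4/5, 78)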